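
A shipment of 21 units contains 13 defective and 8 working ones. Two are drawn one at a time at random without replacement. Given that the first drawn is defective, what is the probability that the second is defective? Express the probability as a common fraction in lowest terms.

After removing one defective, 20 remain: 12 defective and 8 working.
So the probability the next is defective is 12/20 = 3/5.

3/5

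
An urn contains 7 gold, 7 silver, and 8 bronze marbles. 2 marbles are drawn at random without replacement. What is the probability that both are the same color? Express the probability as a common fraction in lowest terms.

There are C(22,2) = 231 ways to draw 2 marbles.
All same color: C(7,2) + C(7,2) + C(8,2) = 21 + 21 + 28 = 70.
Probability = 70/231 = 10/33.

10/33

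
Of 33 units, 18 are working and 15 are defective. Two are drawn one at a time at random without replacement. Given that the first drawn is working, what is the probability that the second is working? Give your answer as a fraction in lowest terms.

17/32

After removing one working, 32 remain: 17 working and 15 defective.
So the probability the next is working is 17/32.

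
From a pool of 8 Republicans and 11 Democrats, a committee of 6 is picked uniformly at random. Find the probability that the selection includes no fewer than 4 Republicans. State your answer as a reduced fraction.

107/646

There are C(19,6) = 27132 ways to choose the 6.
Favorable selections (no fewer than 4 Republicans): C(8,4)·C(11,2) + C(8,5)·C(11,1) + C(8,6)·C(11,0) = 3850 + 616 + 28 = 4494.
Probability = 4494/27132 = 107/646.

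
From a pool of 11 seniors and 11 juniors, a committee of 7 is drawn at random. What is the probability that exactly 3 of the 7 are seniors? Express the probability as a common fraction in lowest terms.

825/2584

There are C(22,7) = 170544 ways to choose 7 from 22.
Selections with exactly 3 seniors: choose 3 of the 11 seniors and 4 of the 11 juniors, C(11,3)·C(11,4) = 165·330 = 54450.
Probability = 54450/170544 = 825/2584.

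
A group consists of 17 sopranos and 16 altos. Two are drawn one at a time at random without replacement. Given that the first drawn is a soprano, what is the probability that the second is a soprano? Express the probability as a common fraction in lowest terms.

1/2

After removing one soprano, 32 remain: 16 sopranos and 16 altos.
So the probability the next is a soprano is 16/32 = 1/2.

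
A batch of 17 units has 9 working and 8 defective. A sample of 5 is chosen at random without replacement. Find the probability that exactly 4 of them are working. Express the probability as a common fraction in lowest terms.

There are C(17,5) = 6188 ways to choose 5 from 17.
Selections with exactly 4 working: choose 4 of the 9 working and 1 of the 8 defective, C(9,4)·C(8,1) = 126·8 = 1008.
Probability = 1008/6188 = 36/221.

36/221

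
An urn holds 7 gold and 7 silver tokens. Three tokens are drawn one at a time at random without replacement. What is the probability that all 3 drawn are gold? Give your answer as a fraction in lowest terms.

Multiply the conditional probabilities at each draw: 7/14 · 6/13 · 5/12 = 210/2184 = 5/52.

5/52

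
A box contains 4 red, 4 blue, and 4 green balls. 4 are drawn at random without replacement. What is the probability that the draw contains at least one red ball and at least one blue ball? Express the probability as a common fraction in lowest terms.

There are C(12,4) = 495 possible draws.
By inclusion-exclusion on the complements, draws missing all red or all blue: C(8,4) + C(8,4) − C(4,4) = 70 + 70 − 1 = 139.
So draws with at least one of each: 495 − 139 = 356, probability 356/495.

356/495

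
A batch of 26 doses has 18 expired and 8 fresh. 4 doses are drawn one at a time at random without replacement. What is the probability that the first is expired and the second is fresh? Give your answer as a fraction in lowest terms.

72/325

Multiply the conditional probabilities at each draw: 18/26 · 8/25 = 144/650 = 72/325.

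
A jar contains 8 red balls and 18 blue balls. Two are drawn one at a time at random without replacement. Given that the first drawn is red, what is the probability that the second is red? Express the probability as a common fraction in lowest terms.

After removing one red, 25 remain: 7 red and 18 blue.
So the probability the next is red is 7/25.

7/25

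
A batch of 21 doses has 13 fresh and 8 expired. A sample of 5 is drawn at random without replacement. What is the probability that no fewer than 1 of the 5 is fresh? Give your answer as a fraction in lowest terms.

2899/2907

Total selections: C(21,5) = 20349.
The complement is all 5 are expired: C(8,5) = 56.
Probability = 1 − 56/20349 = 20293/20349 = 2899/2907.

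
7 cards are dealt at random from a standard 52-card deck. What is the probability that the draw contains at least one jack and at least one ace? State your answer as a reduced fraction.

3105873/16723070

There are C(52,7) = 133784560 possible draws.
By inclusion-exclusion on the complements, draws missing all jacks or all aces: C(48,7) + C(48,7) − C(44,7) = 73629072 + 73629072 − 38320568 = 108937576.
So draws with at least one of each: 133784560 − 108937576 = 24846984, probability 24846984/133784560 = 3105873/16723070.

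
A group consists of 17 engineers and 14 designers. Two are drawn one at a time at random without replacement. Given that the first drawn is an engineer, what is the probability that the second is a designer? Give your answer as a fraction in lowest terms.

7/15

After removing one engineer, 30 remain: 16 engineers and 14 designers.
So the probability the next is a designer is 14/30 = 7/15.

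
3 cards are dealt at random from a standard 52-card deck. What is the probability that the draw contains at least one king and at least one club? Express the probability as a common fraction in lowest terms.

33/260

There are C(52,3) = 22100 possible draws.
By inclusion-exclusion on the complements, draws missing all kings or all clubs: C(48,3) + C(39,3) − C(36,3) = 17296 + 9139 − 7140 = 19295.
So draws with at least one of each: 22100 − 19295 = 2805, probability 2805/22100 = 33/260.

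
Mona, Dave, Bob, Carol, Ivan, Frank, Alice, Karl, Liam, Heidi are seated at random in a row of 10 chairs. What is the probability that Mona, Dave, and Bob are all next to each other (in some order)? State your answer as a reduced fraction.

1/15

There are 10! = 3628800 arrangements.
Treat the three as one block: 8! placements × 3! orders within the block = 40320·6 = 241920.
Probability = 241920/3628800 = 1/15.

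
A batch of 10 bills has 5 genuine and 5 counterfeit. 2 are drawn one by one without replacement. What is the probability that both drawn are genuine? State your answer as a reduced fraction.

2/9

Multiply the conditional probabilities at each draw: 5/10 · 4/9 = 20/90 = 2/9.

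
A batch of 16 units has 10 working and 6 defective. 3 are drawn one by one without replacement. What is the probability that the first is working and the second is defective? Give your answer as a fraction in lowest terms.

1/4

Multiply the conditional probabilities at each draw: 10/16 · 6/15 = 60/240 = 1/4.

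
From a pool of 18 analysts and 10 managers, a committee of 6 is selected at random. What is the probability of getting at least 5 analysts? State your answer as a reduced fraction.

1241/4485

Total selections: C(28,6) = 376740.
Favorable selections (at least 5 analysts): C(18,5)·C(10,1) + C(18,6)·C(10,0) = 85680 + 18564 = 104244.
Probability = 104244/376740 = 1241/4485.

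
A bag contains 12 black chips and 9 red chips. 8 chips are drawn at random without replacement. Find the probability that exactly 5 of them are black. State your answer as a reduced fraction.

The sample space is all 8-subsets of the 21: C(21,8) = 203490.
Selections with exactly 5 black: choose 5 of the 12 black and 3 of the 9 red, C(12,5)·C(9,3) = 792·84 = 66528.
Probability = 66528/203490 = 528/1615.

528/1615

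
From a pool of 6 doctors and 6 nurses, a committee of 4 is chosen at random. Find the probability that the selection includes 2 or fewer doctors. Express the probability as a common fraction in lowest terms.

There are C(12,4) = 495 ways to choose the 4.
Favorable selections (2 or fewer doctors): C(6,0)·C(6,4) + C(6,1)·C(6,3) + C(6,2)·C(6,2) = 15 + 120 + 225 = 360.
Probability = 360/495 = 8/11.

8/11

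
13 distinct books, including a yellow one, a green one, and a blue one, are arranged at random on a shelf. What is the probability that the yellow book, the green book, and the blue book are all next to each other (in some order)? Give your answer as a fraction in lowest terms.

There are 13! = 6227020800 arrangements.
Treat the three as one block: 11! placements × 3! orders within the block = 39916800·6 = 239500800.
Probability = 239500800/6227020800 = 1/26.

1/26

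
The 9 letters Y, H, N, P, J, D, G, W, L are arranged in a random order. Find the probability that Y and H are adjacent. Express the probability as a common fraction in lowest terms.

There are 9! = 362880 arrangements.
Treat Y and H as a block: 8! arrangements of the blocks × 2 orders within the block = 2·40320 = 80640.
Probability = 80640/362880 = 2/9.

2/9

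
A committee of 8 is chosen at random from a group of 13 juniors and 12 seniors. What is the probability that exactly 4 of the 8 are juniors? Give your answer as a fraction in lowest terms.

143/437

Total number of selections: C(25,8) = 1081575.
Selections with exactly 4 juniors: choose 4 of the 13 juniors and 4 of the 12 seniors, C(13,4)·C(12,4) = 715·495 = 353925.
Probability = 353925/1081575 = 143/437.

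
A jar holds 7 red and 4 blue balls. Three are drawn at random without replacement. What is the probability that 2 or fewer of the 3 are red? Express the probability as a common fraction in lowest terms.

There are C(11,3) = 165 ways to choose the 3.
Favorable selections (2 or fewer red): C(7,0)·C(4,3) + C(7,1)·C(4,2) + C(7,2)·C(4,1) = 4 + 42 + 84 = 130.
Probability = 130/165 = 26/33.

26/33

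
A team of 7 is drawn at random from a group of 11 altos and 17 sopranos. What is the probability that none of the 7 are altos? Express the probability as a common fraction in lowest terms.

There are C(28,7) = 1184040 possible selections.
Selections with no altos (all sopranos): C(17,7) = 19448.
Probability = 19448/1184040 = 17/1035.

17/1035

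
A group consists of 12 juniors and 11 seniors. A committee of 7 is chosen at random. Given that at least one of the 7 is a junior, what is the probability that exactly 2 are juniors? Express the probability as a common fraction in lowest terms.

Work in counts. Selections with at least one junior: C(23,7) − C(11,7) = 245157 − 330 = 244827.
Of those, selections where exactly 2 are juniors: C(12,2)·C(11,5) = 66·462 = 30492.
Conditional probability = 30492/244827 = 308/2473.

308/2473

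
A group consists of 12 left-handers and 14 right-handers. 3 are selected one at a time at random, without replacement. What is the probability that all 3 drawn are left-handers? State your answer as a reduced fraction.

11/130

Multiply the conditional probabilities at each draw: 12/26 · 11/25 · 10/24 = 1320/15600 = 11/130.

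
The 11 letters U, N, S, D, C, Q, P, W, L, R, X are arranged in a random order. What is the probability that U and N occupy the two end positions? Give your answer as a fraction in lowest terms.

There are 11! = 39916800 arrangements.
Place U and N at the ends in 2 ways, arrange the remaining 9 in 9! = 362880 ways: 2·362880 = 725760.
Probability = 725760/39916800 = 1/55.

1/55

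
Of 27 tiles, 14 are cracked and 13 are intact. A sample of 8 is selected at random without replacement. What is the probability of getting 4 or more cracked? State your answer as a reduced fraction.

244/345

Total selections: C(27,8) = 2220075.
Count the complement (fewer than 4 cracked): C(14,0)·C(13,8) + C(14,1)·C(13,7) + C(14,2)·C(13,6) + C(14,3)·C(13,5) = 1287 + 24024 + 156156 + 468468 = 649935.
Probability = 1 − 649935/2220075 = 1570140/2220075 = 244/345.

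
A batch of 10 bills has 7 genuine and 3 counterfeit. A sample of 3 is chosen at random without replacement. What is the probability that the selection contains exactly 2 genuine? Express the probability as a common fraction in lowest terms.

Total number of selections: C(10,3) = 120.
Selections with exactly 2 genuine: choose 2 of the 7 genuine and 1 of the 3 counterfeit, C(7,2)·C(3,1) = 21·3 = 63.
Probability = 63/120 = 21/40.

21/40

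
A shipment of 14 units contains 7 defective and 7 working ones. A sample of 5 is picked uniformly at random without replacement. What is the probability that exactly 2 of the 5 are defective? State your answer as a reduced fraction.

The sample space is all 5-subsets of the 14: C(14,5) = 2002.
Selections with exactly 2 defective: choose 2 of the 7 defective and 3 of the 7 working, C(7,2)·C(7,3) = 21·35 = 735.
Probability = 735/2002 = 105/286.

105/286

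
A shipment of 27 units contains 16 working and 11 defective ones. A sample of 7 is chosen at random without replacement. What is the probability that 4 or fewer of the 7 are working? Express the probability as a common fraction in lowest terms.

Total selections: C(27,7) = 888030.
Favorable selections (4 or fewer working): C(16,0)·C(11,7) + C(16,1)·C(11,6) + C(16,2)·C(11,5) + C(16,3)·C(11,4) + C(16,4)·C(11,3) = 330 + 7392 + 55440 + 184800 + 300300 = 548262.
Probability = 548262/888030 = 71/115.

71/115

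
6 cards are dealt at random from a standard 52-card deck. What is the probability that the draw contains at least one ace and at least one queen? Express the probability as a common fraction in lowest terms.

There are C(52,6) = 20358520 possible draws.
By inclusion-exclusion on the complements, draws missing all aces or all queens: C(48,6) + C(48,6) − C(44,6) = 12271512 + 12271512 − 7059052 = 17483972.
So draws with at least one of each: 20358520 − 17483972 = 2874548, probability 2874548/20358520 = 718637/5089630.

718637/5089630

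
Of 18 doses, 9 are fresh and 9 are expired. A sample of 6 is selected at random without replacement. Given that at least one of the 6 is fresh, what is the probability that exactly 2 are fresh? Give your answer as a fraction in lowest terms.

Work in counts. Selections with at least one fresh: C(18,6) − C(9,6) = 18564 − 84 = 18480.
Of those, selections where exactly 2 are fresh: C(9,2)·C(9,4) = 36·126 = 4536.
Conditional probability = 4536/18480 = 27/110.

27/110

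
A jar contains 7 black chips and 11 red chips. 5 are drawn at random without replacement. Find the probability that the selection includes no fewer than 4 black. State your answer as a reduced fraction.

Total selections: C(18,5) = 8568.
Favorable selections (no fewer than 4 black): C(7,4)·C(11,1) + C(7,5)·C(11,0) = 385 + 21 = 406.
Probability = 406/8568 = 29/612.

29/612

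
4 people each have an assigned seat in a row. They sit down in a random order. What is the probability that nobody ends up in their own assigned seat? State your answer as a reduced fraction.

There are 4! = 24 seatings.
By inclusion-exclusion, seatings with no fixed points: C(4,0)·4! − C(4,1)·3! + C(4,2)·2! − C(4,3)·1! + C(4,4)·0! = 9.
Probability = 9/24 = 3/8.

3/8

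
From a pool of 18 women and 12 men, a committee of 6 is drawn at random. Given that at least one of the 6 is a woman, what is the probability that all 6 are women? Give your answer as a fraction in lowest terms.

Work in counts. Selections with at least one woman: C(30,6) − C(12,6) = 593775 − 924 = 592851.
Of those, selections where all 6 are women: C(18,6) = 18564.
Conditional probability = 18564/592851 = 884/28231.

884/28231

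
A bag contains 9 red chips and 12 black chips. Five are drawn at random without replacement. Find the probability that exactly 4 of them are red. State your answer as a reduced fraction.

24/323

The sample space is all 5-subsets of the 21: C(21,5) = 20349.
Selections with exactly 4 red: choose 4 of the 9 red and 1 of the 12 black, C(9,4)·C(12,1) = 126·12 = 1512.
Probability = 1512/20349 = 24/323.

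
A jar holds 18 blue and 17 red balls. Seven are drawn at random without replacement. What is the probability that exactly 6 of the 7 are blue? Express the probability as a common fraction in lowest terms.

There are C(35,7) = 6724520 ways to choose 7 from 35.
Selections with exactly 6 blue: choose 6 of the 18 blue and 1 of the 17 red, C(18,6)·C(17,1) = 18564·17 = 315588.
Probability = 315588/6724520 = 4641/98890.

4641/98890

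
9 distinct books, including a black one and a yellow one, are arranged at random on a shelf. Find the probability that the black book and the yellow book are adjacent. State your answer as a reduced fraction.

2/9

There are 9! = 362880 arrangements.
Treat the black book and the yellow book as a block: 8! arrangements of the blocks × 2 orders within the block = 2·40320 = 80640.
Probability = 80640/362880 = 2/9.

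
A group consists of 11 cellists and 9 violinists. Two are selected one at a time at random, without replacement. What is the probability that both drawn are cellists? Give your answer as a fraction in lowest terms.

11/38

Multiply the conditional probabilities at each draw: 11/20 · 10/19 = 110/380 = 11/38.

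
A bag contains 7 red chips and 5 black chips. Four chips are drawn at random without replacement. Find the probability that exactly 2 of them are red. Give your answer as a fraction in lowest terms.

Total number of selections: C(12,4) = 495.
Selections with exactly 2 red: choose 2 of the 7 red and 2 of the 5 black, C(7,2)·C(5,2) = 21·10 = 210.
Probability = 210/495 = 14/33.

14/33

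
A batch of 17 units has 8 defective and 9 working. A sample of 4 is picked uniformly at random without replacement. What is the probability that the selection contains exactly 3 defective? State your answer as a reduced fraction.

There are C(17,4) = 2380 ways to choose 4 from 17.
Selections with exactly 3 defective: choose 3 of the 8 defective and 1 of the 9 working, C(8,3)·C(9,1) = 56·9 = 504.
Probability = 504/2380 = 18/85.

18/85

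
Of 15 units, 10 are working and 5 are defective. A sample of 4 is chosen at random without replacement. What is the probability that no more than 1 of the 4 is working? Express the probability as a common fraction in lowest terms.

1/13

Total selections: C(15,4) = 1365.
Favorable selections (no more than 1 working): C(10,0)·C(5,4) + C(10,1)·C(5,3) = 5 + 100 = 105.
Probability = 105/1365 = 1/13.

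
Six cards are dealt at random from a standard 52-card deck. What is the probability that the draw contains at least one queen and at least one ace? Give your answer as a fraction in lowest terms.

718637/5089630

There are C(52,6) = 20358520 possible draws.
By inclusion-exclusion on the complements, draws missing all queens or all aces: C(48,6) + C(48,6) − C(44,6) = 12271512 + 12271512 − 7059052 = 17483972.
So draws with at least one of each: 20358520 − 17483972 = 2874548, probability 2874548/20358520 = 718637/5089630.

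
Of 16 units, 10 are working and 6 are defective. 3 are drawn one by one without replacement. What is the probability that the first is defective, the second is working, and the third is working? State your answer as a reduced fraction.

Multiply the conditional probabilities at each draw: 6/16 · 10/15 · 9/14 = 540/3360 = 9/56.

9/56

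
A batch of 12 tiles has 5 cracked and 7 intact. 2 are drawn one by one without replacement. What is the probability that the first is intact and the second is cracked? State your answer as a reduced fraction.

35/132

Multiply the conditional probabilities at each draw: 7/12 · 5/11 = 35/132.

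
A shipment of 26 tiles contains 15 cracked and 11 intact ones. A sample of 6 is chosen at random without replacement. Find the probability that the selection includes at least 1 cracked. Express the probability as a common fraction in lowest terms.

1492/1495

Total selections: C(26,6) = 230230.
The complement is all 6 are intact: C(11,6) = 462.
Probability = 1 − 462/230230 = 229768/230230 = 1492/1495.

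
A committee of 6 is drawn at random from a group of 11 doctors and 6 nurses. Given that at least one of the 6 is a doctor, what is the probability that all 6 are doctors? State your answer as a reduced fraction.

14/375

Work in counts. Selections with at least one doctor: C(17,6) − C(6,6) = 12376 − 1 = 12375.
Of those, selections where all 6 are doctors: C(11,6) = 462.
Conditional probability = 462/12375 = 14/375.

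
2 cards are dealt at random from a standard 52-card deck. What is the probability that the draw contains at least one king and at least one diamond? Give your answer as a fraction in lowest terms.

There are C(52,2) = 1326 possible draws.
By inclusion-exclusion on the complements, draws missing all kings or all diamonds: C(48,2) + C(39,2) − C(36,2) = 1128 + 741 − 630 = 1239.
So draws with at least one of each: 1326 − 1239 = 87, probability 87/1326 = 29/442.

29/442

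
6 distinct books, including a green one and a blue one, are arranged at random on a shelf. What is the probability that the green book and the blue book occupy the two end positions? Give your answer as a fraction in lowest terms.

1/15

There are 6! = 720 arrangements.
Place the green book and the blue book at the ends in 2 ways, arrange the remaining 4 in 4! = 24 ways: 2·24 = 48.
Probability = 48/720 = 1/15.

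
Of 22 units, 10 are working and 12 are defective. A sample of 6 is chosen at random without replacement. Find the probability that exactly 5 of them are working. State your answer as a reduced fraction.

144/3553

There are C(22,6) = 74613 ways to choose 6 from 22.
Selections with exactly 5 working: choose 5 of the 10 working and 1 of the 12 defective, C(10,5)·C(12,1) = 252·12 = 3024.
Probability = 3024/74613 = 144/3553.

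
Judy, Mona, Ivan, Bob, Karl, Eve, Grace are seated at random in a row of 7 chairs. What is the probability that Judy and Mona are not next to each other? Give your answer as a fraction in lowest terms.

5/7

There are 7! = 5040 arrangements.
Arrangements with Judy and Mona adjacent: 2·6! = 1440.
So not adjacent: 5040 − 1440 = 3600, probability 3600/5040 = 5/7.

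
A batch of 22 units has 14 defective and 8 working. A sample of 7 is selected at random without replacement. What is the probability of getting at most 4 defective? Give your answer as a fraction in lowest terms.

There are C(22,7) = 170544 ways to choose the 7.
Count the complement (more than 4 defective): C(14,5)·C(8,2) + C(14,6)·C(8,1) + C(14,7)·C(8,0) = 56056 + 24024 + 3432 = 83512.
Probability = 1 − 83512/170544 = 87032/170544 = 989/1938.

989/1938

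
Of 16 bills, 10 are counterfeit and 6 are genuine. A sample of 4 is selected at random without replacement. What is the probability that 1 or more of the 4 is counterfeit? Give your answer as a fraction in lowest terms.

361/364

There are C(16,4) = 1820 ways to choose the 4.
The complement is all 4 are genuine: C(6,4) = 15.
Probability = 1 − 15/1820 = 1805/1820 = 361/364.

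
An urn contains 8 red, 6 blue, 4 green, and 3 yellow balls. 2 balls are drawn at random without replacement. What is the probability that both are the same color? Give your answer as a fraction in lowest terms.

26/105

There are C(21,2) = 210 ways to draw 2 balls.
All same color: C(8,2) + C(6,2) + C(4,2) + C(3,2) = 28 + 15 + 6 + 3 = 52.
Probability = 52/210 = 26/105.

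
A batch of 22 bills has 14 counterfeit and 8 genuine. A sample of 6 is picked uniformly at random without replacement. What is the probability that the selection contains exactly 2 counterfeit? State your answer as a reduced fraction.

910/10659

Total number of selections: C(22,6) = 74613.
Selections with exactly 2 counterfeit: choose 2 of the 14 counterfeit and 4 of the 8 genuine, C(14,2)·C(8,4) = 91·70 = 6370.
Probability = 6370/74613 = 910/10659.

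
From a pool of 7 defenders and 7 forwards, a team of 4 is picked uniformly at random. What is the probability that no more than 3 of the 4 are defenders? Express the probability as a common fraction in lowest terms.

There are C(14,4) = 1001 ways to choose the 4.
The complement is exactly 4 defenders: C(7,4)·C(7,0) = 35.
Probability = 1 − 35/1001 = 966/1001 = 138/143.

138/143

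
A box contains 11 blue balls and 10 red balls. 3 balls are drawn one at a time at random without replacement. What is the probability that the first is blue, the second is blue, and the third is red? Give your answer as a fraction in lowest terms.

Multiply the conditional probabilities at each draw: 11/21 · 10/20 · 10/19 = 1100/7980 = 55/399.

55/399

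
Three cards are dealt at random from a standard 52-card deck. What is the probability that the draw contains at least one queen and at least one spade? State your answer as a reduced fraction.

33/260

There are C(52,3) = 22100 possible draws.
By inclusion-exclusion on the complements, draws missing all queens or all spades: C(48,3) + C(39,3) − C(36,3) = 17296 + 9139 − 7140 = 19295.
So draws with at least one of each: 22100 − 19295 = 2805, probability 2805/22100 = 33/260.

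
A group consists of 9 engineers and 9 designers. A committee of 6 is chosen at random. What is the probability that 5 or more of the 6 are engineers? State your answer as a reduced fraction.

29/442

Total selections: C(18,6) = 18564.
Favorable selections (5 or more engineers): C(9,5)·C(9,1) + C(9,6)·C(9,0) = 1134 + 84 = 1218.
Probability = 1218/18564 = 29/442.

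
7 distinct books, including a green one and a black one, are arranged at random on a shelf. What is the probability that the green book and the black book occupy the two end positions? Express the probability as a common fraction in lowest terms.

1/21

There are 7! = 5040 arrangements.
Place the green book and the black book at the ends in 2 ways, arrange the remaining 5 in 5! = 120 ways: 2·120 = 240.
Probability = 240/5040 = 1/21.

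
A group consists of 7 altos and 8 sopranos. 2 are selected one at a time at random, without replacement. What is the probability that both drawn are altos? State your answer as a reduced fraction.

1/5

Multiply the conditional probabilities at each draw: 7/15 · 6/14 = 42/210 = 1/5.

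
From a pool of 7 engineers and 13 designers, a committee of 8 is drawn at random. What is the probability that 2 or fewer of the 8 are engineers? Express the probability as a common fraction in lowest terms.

Total selections: C(20,8) = 125970.
Favorable selections (2 or fewer engineers): C(7,0)·C(13,8) + C(7,1)·C(13,7) + C(7,2)·C(13,6) = 1287 + 12012 + 36036 = 49335.
Probability = 49335/125970 = 253/646.

253/646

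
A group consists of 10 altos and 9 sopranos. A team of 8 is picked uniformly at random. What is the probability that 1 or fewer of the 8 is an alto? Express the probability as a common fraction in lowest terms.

Total selections: C(19,8) = 75582.
Favorable selections (1 or fewer alto): C(10,0)·C(9,8) + C(10,1)·C(9,7) = 9 + 360 = 369.
Probability = 369/75582 = 41/8398.

41/8398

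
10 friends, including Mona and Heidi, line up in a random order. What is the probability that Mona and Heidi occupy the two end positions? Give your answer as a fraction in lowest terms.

1/45

There are 10! = 3628800 arrangements.
Place Mona and Heidi at the ends in 2 ways, arrange the remaining 8 in 8! = 40320 ways: 2·40320 = 80640.
Probability = 80640/3628800 = 1/45.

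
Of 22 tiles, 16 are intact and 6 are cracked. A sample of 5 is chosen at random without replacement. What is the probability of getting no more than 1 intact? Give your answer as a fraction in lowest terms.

41/4389

There are C(22,5) = 26334 ways to choose the 5.
Favorable selections (no more than 1 intact): C(16,0)·C(6,5) + C(16,1)·C(6,4) = 6 + 240 = 246.
Probability = 246/26334 = 41/4389.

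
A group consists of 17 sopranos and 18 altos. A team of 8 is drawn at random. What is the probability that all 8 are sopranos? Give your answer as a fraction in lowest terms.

There are C(35,8) = 23535820 possible selections.
Selections with all sopranos: C(17,8) = 24310.
Probability = 24310/23535820 = 13/12586.

13/12586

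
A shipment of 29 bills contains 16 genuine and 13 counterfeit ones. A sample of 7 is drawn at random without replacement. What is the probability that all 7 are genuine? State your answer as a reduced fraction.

44/6003

There are C(29,7) = 1560780 possible selections.
Selections with all genuine: C(16,7) = 11440.
Probability = 11440/1560780 = 44/6003.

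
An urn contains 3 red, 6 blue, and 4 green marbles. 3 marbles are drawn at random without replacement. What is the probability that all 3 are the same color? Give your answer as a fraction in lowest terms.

25/286

There are C(13,3) = 286 ways to draw 3 marbles.
All same color: C(3,3) + C(6,3) + C(4,3) = 1 + 20 + 4 = 25.
Probability = 25/286.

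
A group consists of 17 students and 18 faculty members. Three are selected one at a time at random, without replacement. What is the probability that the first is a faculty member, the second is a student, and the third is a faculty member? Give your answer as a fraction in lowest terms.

Multiply the conditional probabilities at each draw: 18/35 · 17/34 · 17/33 = 5202/39270 = 51/385.

51/385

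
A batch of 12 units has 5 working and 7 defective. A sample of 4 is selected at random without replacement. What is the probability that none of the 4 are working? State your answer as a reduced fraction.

There are C(12,4) = 495 possible selections.
Selections with no working (all defective): C(7,4) = 35.
Probability = 35/495 = 7/99.

7/99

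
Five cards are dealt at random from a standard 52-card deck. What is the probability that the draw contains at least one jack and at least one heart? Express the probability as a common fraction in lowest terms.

There are C(52,5) = 2598960 possible draws.
By inclusion-exclusion on the complements, draws missing all jacks or all hearts: C(48,5) + C(39,5) − C(36,5) = 1712304 + 575757 − 376992 = 1911069.
So draws with at least one of each: 2598960 − 1911069 = 687891, probability 687891/2598960 = 229297/866320.

229297/866320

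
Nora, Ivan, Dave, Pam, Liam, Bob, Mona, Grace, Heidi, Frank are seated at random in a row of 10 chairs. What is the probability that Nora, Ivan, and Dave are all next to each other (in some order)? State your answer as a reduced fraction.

There are 10! = 3628800 arrangements.
Treat the three as one block: 8! placements × 3! orders within the block = 40320·6 = 241920.
Probability = 241920/3628800 = 1/15.

1/15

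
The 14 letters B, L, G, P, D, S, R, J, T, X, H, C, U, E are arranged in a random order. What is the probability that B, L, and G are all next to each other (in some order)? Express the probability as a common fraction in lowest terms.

There are 14! = 87178291200 arrangements.
Treat the three as one block: 12! placements × 3! orders within the block = 479001600·6 = 2874009600.
Probability = 2874009600/87178291200 = 3/91.

3/91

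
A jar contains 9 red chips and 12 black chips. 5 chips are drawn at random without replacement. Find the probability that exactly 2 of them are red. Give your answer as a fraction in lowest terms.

Total number of selections: C(21,5) = 20349.
Selections with exactly 2 red: choose 2 of the 9 red and 3 of the 12 black, C(9,2)·C(12,3) = 36·220 = 7920.
Probability = 7920/20349 = 880/2261.

880/2261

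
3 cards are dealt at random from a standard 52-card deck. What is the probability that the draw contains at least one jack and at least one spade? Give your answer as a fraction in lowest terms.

33/260

There are C(52,3) = 22100 possible draws.
By inclusion-exclusion on the complements, draws missing all jacks or all spades: C(48,3) + C(39,3) − C(36,3) = 17296 + 9139 − 7140 = 19295.
So draws with at least one of each: 22100 − 19295 = 2805, probability 2805/22100 = 33/260.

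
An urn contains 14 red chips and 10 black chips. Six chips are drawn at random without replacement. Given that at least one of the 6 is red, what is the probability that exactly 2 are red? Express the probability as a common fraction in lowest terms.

Work in counts. Selections with at least one red: C(24,6) − C(10,6) = 134596 − 210 = 134386.
Of those, selections where exactly 2 are red: C(14,2)·C(10,4) = 91·210 = 19110.
Conditional probability = 19110/134386 = 1365/9599.

1365/9599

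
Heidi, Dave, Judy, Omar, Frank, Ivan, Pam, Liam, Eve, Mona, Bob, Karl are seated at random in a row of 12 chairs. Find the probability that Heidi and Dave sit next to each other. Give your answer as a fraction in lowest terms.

1/6

There are 12! = 479001600 arrangements.
Treat Heidi and Dave as a block: 11! arrangements of the blocks × 2 orders within the block = 2·39916800 = 79833600.
Probability = 79833600/479001600 = 1/6.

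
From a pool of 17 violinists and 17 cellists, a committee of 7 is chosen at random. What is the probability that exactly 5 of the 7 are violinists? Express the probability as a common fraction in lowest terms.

1547/9889

There are C(34,7) = 5379616 ways to choose 7 from 34.
Selections with exactly 5 violinists: choose 5 of the 17 violinists and 2 of the 17 cellists, C(17,5)·C(17,2) = 6188·136 = 841568.
Probability = 841568/5379616 = 1547/9889.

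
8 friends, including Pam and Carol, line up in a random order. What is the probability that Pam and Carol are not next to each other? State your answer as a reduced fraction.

There are 8! = 40320 arrangements.
Arrangements with Pam and Carol adjacent: 2·7! = 10080.
So not adjacent: 40320 − 10080 = 30240, probability 30240/40320 = 3/4.

3/4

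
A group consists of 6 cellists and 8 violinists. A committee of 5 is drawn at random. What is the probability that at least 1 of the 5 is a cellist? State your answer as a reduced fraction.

There are C(14,5) = 2002 ways to choose the 5.
The complement is all 5 are violinists: C(8,5) = 56.
Probability = 1 − 56/2002 = 1946/2002 = 139/143.

139/143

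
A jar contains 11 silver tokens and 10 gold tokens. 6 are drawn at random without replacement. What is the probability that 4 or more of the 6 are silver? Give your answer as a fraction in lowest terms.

Total selections: C(21,6) = 54264.
Favorable selections (4 or more silver): C(11,4)·C(10,2) + C(11,5)·C(10,1) + C(11,6)·C(10,0) = 14850 + 4620 + 462 = 19932.
Probability = 19932/54264 = 1661/4522.

1661/4522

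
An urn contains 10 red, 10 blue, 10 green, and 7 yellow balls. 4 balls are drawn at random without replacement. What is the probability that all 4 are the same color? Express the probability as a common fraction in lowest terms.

There are C(37,4) = 66045 ways to draw 4 balls.
All same color: C(10,4) + C(10,4) + C(10,4) + C(7,4) = 210 + 210 + 210 + 35 = 665.
Probability = 665/66045 = 19/1887.

19/1887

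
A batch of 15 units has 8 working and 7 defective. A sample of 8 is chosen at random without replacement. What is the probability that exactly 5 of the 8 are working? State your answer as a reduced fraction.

The sample space is all 8-subsets of the 15: C(15,8) = 6435.
Selections with exactly 5 working: choose 5 of the 8 working and 3 of the 7 defective, C(8,5)·C(7,3) = 56·35 = 1960.
Probability = 1960/6435 = 392/1287.

392/1287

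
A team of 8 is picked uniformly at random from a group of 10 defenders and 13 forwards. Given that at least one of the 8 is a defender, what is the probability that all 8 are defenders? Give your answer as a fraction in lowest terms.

15/163009

Work in counts. Selections with at least one defender: C(23,8) − C(13,8) = 490314 − 1287 = 489027.
Of those, selections where all 8 are defenders: C(10,8) = 45.
Conditional probability = 45/489027 = 15/163009.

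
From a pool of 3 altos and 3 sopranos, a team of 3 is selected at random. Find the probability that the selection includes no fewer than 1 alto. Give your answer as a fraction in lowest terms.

Total selections: C(6,3) = 20.
The complement is all 3 are sopranos: C(3,3) = 1.
Probability = 1 − 1/20 = 19/20.

19/20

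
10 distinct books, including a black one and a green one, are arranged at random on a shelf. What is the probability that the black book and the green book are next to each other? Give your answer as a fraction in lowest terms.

1/5

There are 10! = 3628800 arrangements.
Treat the black book and the green book as a block: 9! arrangements of the blocks × 2 orders within the block = 2·362880 = 725760.
Probability = 725760/3628800 = 1/5.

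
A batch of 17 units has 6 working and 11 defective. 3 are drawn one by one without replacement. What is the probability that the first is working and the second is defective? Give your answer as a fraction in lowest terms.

Multiply the conditional probabilities at each draw: 6/17 · 11/16 = 66/272 = 33/136.

33/136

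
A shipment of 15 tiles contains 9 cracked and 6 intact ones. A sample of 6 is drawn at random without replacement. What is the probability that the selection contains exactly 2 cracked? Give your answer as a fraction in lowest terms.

The sample space is all 6-subsets of the 15: C(15,6) = 5005.
Selections with exactly 2 cracked: choose 2 of the 9 cracked and 4 of the 6 intact, C(9,2)·C(6,4) = 36·15 = 540.
Probability = 540/5005 = 108/1001.

108/1001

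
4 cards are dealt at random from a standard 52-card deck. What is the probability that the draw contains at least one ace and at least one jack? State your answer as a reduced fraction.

There are C(52,4) = 270725 possible draws.
By inclusion-exclusion on the complements, draws missing all aces or all jacks: C(48,4) + C(48,4) − C(44,4) = 194580 + 194580 − 135751 = 253409.
So draws with at least one of each: 270725 − 253409 = 17316, probability 17316/270725 = 1332/20825.

1332/20825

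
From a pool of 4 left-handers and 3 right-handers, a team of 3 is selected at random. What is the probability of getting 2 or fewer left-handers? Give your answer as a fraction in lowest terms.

31/35

Total selections: C(7,3) = 35.
The complement is exactly 3 left-handers: C(4,3)·C(3,0) = 4.
Probability = 1 − 4/35 = 31/35.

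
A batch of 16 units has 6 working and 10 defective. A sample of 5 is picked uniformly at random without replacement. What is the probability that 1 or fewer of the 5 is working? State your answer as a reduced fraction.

There are C(16,5) = 4368 ways to choose the 5.
Favorable selections (1 or fewer working): C(6,0)·C(10,5) + C(6,1)·C(10,4) = 252 + 1260 = 1512.
Probability = 1512/4368 = 9/26.

9/26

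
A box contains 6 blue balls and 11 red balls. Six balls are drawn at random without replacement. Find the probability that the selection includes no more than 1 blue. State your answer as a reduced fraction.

231/884

There are C(17,6) = 12376 ways to choose the 6.
Favorable selections (no more than 1 blue): C(6,0)·C(11,6) + C(6,1)·C(11,5) = 462 + 2772 = 3234.
Probability = 3234/12376 = 231/884.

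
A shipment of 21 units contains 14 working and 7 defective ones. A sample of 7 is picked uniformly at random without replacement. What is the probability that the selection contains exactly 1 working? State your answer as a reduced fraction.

49/58140

Total number of selections: C(21,7) = 116280.
Selections with exactly 1 working: choose 1 of the 14 working and 6 of the 7 defective, C(14,1)·C(7,6) = 14·7 = 98.
Probability = 98/116280 = 49/58140.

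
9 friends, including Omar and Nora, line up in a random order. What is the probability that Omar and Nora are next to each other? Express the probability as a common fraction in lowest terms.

There are 9! = 362880 arrangements.
Treat Omar and Nora as a block: 8! arrangements of the blocks × 2 orders within the block = 2·40320 = 80640.
Probability = 80640/362880 = 2/9.

2/9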